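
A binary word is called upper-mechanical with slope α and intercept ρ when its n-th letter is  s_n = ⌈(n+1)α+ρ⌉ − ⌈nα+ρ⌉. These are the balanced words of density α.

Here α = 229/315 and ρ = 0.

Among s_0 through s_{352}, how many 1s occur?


#1s = Σ_{n=0}^{352} s_n = Σ_{n=0}^{352} (⌈(n+1)α+ρ⌉ − ⌈nα+ρ⌉)
the sum telescopes: every ⌈nα+ρ⌉ with 0 < n < 353 appears once with + and once with −, leaving ⌈353α+ρ⌉ − ⌈0·α+ρ⌉
353α + ρ = (353·229) / 315 = 80837/315
ρ = 0/315
⌈80837/315⌉ = 257,  ⌈0/315⌉ = 0
#1s = 257 − 0 = 257

257


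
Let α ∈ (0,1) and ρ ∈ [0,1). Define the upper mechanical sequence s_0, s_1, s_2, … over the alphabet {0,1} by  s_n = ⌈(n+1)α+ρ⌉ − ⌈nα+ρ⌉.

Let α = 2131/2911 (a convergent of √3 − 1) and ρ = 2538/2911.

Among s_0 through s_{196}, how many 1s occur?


#1s = Σ_{n=0}^{196} s_n = Σ_{n=0}^{196} (⌈(n+1)α+ρ⌉ − ⌈nα+ρ⌉)
the sum telescopes: every ⌈nα+ρ⌉ with 0 < n < 197 appears once with + and once with −, leaving ⌈197α+ρ⌉ − ⌈0·α+ρ⌉
197α + ρ = (197·2131 + 2538) / 2911 = 422345/2911
ρ = 2538/2911
⌈422345/2911⌉ = 146,  ⌈2538/2911⌉ = 1
#1s = 146 − 1 = 145

145


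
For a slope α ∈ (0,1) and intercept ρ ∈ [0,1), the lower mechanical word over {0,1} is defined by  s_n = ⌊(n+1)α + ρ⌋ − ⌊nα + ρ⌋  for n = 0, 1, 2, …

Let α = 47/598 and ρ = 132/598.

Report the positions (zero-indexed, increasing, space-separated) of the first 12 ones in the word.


9 22 35 48 60 73 86 98 111 124 137 149

n=0: ⌊179/598⌋−⌊132/598⌋ = 0−0 = 0
n=1: ⌊226/598⌋−⌊179/598⌋ = 0−0 = 0
  …
n=9: ⌊602/598⌋−⌊555/598⌋ = 1−0 = 1  ← one
n=10: ⌊649/598⌋−⌊602/598⌋ = 1−1 = 0
n=11: ⌊696/598⌋−⌊649/598⌋ = 1−1 = 0
  …
n=22: ⌊1213/598⌋−⌊1166/598⌋ = 2−1 = 1  ← one
n=23: ⌊1260/598⌋−⌊1213/598⌋ = 2−2 = 0
n=24: ⌊1307/598⌋−⌊1260/598⌋ = 2−2 = 0
  …
n=35: ⌊1824/598⌋−⌊1777/598⌋ = 3−2 = 1  ← one
n=36: ⌊1871/598⌋−⌊1824/598⌋ = 3−3 = 0
n=37: ⌊1918/598⌋−⌊1871/598⌋ = 3−3 = 0
  …
n=48: ⌊2435/598⌋−⌊2388/598⌋ = 4−3 = 1  ← one
n=49: ⌊2482/598⌋−⌊2435/598⌋ = 4−4 = 0
n=50: ⌊2529/598⌋−⌊2482/598⌋ = 4−4 = 0
  …
n=60: ⌊2999/598⌋−⌊2952/598⌋ = 5−4 = 1  ← one
n=61: ⌊3046/598⌋−⌊2999/598⌋ = 5−5 = 0
n=62: ⌊3093/598⌋−⌊3046/598⌋ = 5−5 = 0
  …
n=73: ⌊3610/598⌋−⌊3563/598⌋ = 6−5 = 1  ← one
n=74: ⌊3657/598⌋−⌊3610/598⌋ = 6−6 = 0
n=75: ⌊3704/598⌋−⌊3657/598⌋ = 6−6 = 0
  …
n=86: ⌊4221/598⌋−⌊4174/598⌋ = 7−6 = 1  ← one
n=87: ⌊4268/598⌋−⌊4221/598⌋ = 7−7 = 0
n=88: ⌊4315/598⌋−⌊4268/598⌋ = 7−7 = 0
  …
n=98: ⌊4785/598⌋−⌊4738/598⌋ = 8−7 = 1  ← one
n=99: ⌊4832/598⌋−⌊4785/598⌋ = 8−8 = 0
n=100: ⌊4879/598⌋−⌊4832/598⌋ = 8−8 = 0
  …
n=111: ⌊5396/598⌋−⌊5349/598⌋ = 9−8 = 1  ← one
n=112: ⌊5443/598⌋−⌊5396/598⌋ = 9−9 = 0
n=113: ⌊5490/598⌋−⌊5443/598⌋ = 9−9 = 0
  …
n=124: ⌊6007/598⌋−⌊5960/598⌋ = 10−9 = 1  ← one
n=125: ⌊6054/598⌋−⌊6007/598⌋ = 10−10 = 0
n=126: ⌊6101/598⌋−⌊6054/598⌋ = 10−10 = 0
  …
n=137: ⌊6618/598⌋−⌊6571/598⌋ = 11−10 = 1  ← one
n=138: ⌊6665/598⌋−⌊6618/598⌋ = 11−11 = 0
n=139: ⌊6712/598⌋−⌊6665/598⌋ = 11−11 = 0
  …
n=149: ⌊7182/598⌋−⌊7135/598⌋ = 12−11 = 1  ← one
positions of the first 12 ones: 9 22 35 48 60 73 86 98 111 124 137 149


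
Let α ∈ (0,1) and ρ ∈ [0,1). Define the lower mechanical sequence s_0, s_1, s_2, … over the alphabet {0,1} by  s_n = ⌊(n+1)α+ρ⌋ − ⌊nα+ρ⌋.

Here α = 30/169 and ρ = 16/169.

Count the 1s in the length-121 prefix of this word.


#1s = Σ_{n=0}^{120} s_n = Σ_{n=0}^{120} (⌊(n+1)α+ρ⌋ − ⌊nα+ρ⌋)
the sum telescopes: every ⌊nα+ρ⌋ with 0 < n < 121 appears once with + and once with −, leaving ⌊121α+ρ⌋ − ⌊0·α+ρ⌋
121α + ρ = (121·30 + 16) / 169 = 3646/169
ρ = 16/169
⌊3646/169⌋ = 21,  ⌊16/169⌋ = 0
#1s = 21 − 0 = 21

21


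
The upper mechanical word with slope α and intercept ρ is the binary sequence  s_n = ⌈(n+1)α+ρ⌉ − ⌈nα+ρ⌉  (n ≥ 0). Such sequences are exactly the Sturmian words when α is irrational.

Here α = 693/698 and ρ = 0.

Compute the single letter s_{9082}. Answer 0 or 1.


1

(n+1)α + ρ = (9083·693) / 698 = 6294519/698
nα + ρ     = (9082·693) / 698 = 6293826/698
⌈6294519/698⌉ = 9018,  ⌈6293826/698⌉ = 9017
s_{9082} = 9018 − 9017 = 1


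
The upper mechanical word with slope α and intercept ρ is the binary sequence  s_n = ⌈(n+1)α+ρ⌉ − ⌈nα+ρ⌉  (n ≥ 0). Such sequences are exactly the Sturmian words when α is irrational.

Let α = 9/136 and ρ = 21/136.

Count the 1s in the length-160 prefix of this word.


10

#1s = Σ_{n=0}^{159} s_n = Σ_{n=0}^{159} (⌈(n+1)α+ρ⌉ − ⌈nα+ρ⌉)
the sum telescopes: every ⌈nα+ρ⌉ with 0 < n < 160 appears once with + and once with −, leaving ⌈160α+ρ⌉ − ⌈0·α+ρ⌉
160α + ρ = (160·9 + 21) / 136 = 1461/136
ρ = 21/136
⌈1461/136⌉ = 11,  ⌈21/136⌉ = 1
#1s = 11 − 1 = 10


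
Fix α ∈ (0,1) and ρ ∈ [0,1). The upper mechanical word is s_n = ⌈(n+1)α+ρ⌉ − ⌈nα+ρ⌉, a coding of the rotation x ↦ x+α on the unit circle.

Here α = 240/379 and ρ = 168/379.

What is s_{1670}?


1

(n+1)α + ρ = (1671·240 + 168) / 379 = 401208/379
nα + ρ     = (1670·240 + 168) / 379 = 400968/379
⌈401208/379⌉ = 1059,  ⌈400968/379⌉ = 1058
s_{1670} = 1059 − 1058 = 1


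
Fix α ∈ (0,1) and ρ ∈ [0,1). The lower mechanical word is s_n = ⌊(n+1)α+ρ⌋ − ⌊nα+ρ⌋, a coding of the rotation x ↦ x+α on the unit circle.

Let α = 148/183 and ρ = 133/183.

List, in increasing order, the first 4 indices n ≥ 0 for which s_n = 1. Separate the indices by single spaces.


0 1 2 4

n=0: ⌊281/183⌋−⌊133/183⌋ = 1−0 = 1  ← one
n=1: ⌊429/183⌋−⌊281/183⌋ = 2−1 = 1  ← one
n=2: ⌊577/183⌋−⌊429/183⌋ = 3−2 = 1  ← one
n=3: ⌊725/183⌋−⌊577/183⌋ = 3−3 = 0
n=4: ⌊873/183⌋−⌊725/183⌋ = 4−3 = 1  ← one
positions of the first 4 ones: 0 1 2 4


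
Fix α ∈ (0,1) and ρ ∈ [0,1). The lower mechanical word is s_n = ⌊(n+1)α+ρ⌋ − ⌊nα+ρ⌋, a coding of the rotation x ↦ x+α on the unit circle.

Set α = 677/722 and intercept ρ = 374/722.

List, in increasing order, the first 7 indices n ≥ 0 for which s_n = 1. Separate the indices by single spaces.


0 1 2 3 4 5 6

n=0: ⌊1051/722⌋−⌊374/722⌋ = 1−0 = 1  ← one
n=1: ⌊1728/722⌋−⌊1051/722⌋ = 2−1 = 1  ← one
n=2: ⌊2405/722⌋−⌊1728/722⌋ = 3−2 = 1  ← one
n=3: ⌊3082/722⌋−⌊2405/722⌋ = 4−3 = 1  ← one
n=4: ⌊3759/722⌋−⌊3082/722⌋ = 5−4 = 1  ← one
n=5: ⌊4436/722⌋−⌊3759/722⌋ = 6−5 = 1  ← one
n=6: ⌊5113/722⌋−⌊4436/722⌋ = 7−6 = 1  ← one
positions of the first 7 ones: 0 1 2 3 4 5 6


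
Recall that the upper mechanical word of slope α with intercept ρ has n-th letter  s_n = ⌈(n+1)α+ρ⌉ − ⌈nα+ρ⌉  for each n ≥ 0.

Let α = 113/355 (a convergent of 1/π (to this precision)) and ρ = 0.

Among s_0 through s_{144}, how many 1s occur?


#1s = Σ_{n=0}^{144} s_n = Σ_{n=0}^{144} (⌈(n+1)α+ρ⌉ − ⌈nα+ρ⌉)
the sum telescopes: every ⌈nα+ρ⌉ with 0 < n < 145 appears once with + and once with −, leaving ⌈145α+ρ⌉ − ⌈0·α+ρ⌉
145α + ρ = (145·113) / 355 = 16385/355
ρ = 0/355
⌈16385/355⌉ = 47,  ⌈0/355⌉ = 0
#1s = 47 − 0 = 47

47


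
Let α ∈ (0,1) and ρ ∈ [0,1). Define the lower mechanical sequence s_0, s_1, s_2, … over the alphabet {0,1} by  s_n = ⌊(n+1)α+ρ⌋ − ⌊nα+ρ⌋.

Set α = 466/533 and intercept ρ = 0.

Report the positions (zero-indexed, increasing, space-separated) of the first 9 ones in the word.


n=0: ⌊466/533⌋−⌊0/533⌋ = 0−0 = 0
n=1: ⌊932/533⌋−⌊466/533⌋ = 1−0 = 1  ← one
n=2: ⌊1398/533⌋−⌊932/533⌋ = 2−1 = 1  ← one
n=3: ⌊1864/533⌋−⌊1398/533⌋ = 3−2 = 1  ← one
n=4: ⌊2330/533⌋−⌊1864/533⌋ = 4−3 = 1  ← one
n=5: ⌊2796/533⌋−⌊2330/533⌋ = 5−4 = 1  ← one
n=6: ⌊3262/533⌋−⌊2796/533⌋ = 6−5 = 1  ← one
n=7: ⌊3728/533⌋−⌊3262/533⌋ = 6−6 = 0
n=8: ⌊4194/533⌋−⌊3728/533⌋ = 7−6 = 1  ← one
n=9: ⌊4660/533⌋−⌊4194/533⌋ = 8−7 = 1  ← one
n=10: ⌊5126/533⌋−⌊4660/533⌋ = 9−8 = 1  ← one
positions of the first 9 ones: 1 2 3 4 5 6 8 9 10

1 2 3 4 5 6 8 9 10


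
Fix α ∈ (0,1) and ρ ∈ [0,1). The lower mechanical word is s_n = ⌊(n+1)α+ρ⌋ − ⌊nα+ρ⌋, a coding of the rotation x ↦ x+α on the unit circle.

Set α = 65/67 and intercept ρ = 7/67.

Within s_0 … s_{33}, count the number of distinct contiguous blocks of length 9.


t_n = ⌊(n·65+7)/67⌋ for n = 0 … 34:
  n=0…9: ⌊7/67⌋=0 ⌊72/67⌋=1 ⌊137/67⌋=2 ⌊202/67⌋=3 ⌊267/67⌋=3 ⌊332/67⌋=4 ⌊397/67⌋=5 ⌊462/67⌋=6 ⌊527/67⌋=7 ⌊592/67⌋=8
  n=10…19: ⌊657/67⌋=9 ⌊722/67⌋=10 ⌊787/67⌋=11 ⌊852/67⌋=12 ⌊917/67⌋=13 ⌊982/67⌋=14 ⌊1047/67⌋=15 ⌊1112/67⌋=16 ⌊1177/67⌋=17 ⌊1242/67⌋=18
  n=20…29: ⌊1307/67⌋=19 ⌊1372/67⌋=20 ⌊1437/67⌋=21 ⌊1502/67⌋=22 ⌊1567/67⌋=23 ⌊1632/67⌋=24 ⌊1697/67⌋=25 ⌊1762/67⌋=26 ⌊1827/67⌋=27 ⌊1892/67⌋=28
  n=30…34: ⌊1957/67⌋=29 ⌊2022/67⌋=30 ⌊2087/67⌋=31 ⌊2152/67⌋=32 ⌊2217/67⌋=33
s_n = t_(n+1) − t_n for n = 0 … 33 gives
prefix = 1110111111111111111111111111111111
slide a length-9 window over [0..8] … [25..33] (26 windows); first occurrence of each distinct factor:
  [  0..  8] 111011111
  [  1..  9] 110111111
  [  2.. 10] 101111111
  [  3.. 11] 011111111
  [  4.. 12] 111111111
  (the other 21 windows repeat one of these)
distinct factors: {011111111, 101111111, 110111111, 111011111, 111111111}
count = 5  (Sturmian bound for length 9 is 10)

5


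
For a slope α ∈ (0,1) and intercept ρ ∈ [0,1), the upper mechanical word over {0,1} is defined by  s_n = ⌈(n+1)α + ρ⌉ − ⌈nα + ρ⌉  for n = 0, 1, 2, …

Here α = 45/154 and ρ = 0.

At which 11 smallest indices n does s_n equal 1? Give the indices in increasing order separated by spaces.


0 3 6 10 13 17 20 23 27 30 34

n=0: ⌈45/154⌉−⌈0/154⌉ = 1−0 = 1  ← one
n=1: ⌈90/154⌉−⌈45/154⌉ = 1−1 = 0
n=2: ⌈135/154⌉−⌈90/154⌉ = 1−1 = 0
n=3: ⌈180/154⌉−⌈135/154⌉ = 2−1 = 1  ← one
n=4: ⌈225/154⌉−⌈180/154⌉ = 2−2 = 0
n=5: ⌈270/154⌉−⌈225/154⌉ = 2−2 = 0
n=6: ⌈315/154⌉−⌈270/154⌉ = 3−2 = 1  ← one
n=7: ⌈360/154⌉−⌈315/154⌉ = 3−3 = 0
n=8: ⌈405/154⌉−⌈360/154⌉ = 3−3 = 0
n=9: ⌈450/154⌉−⌈405/154⌉ = 3−3 = 0
n=10: ⌈495/154⌉−⌈450/154⌉ = 4−3 = 1  ← one
n=11: ⌈540/154⌉−⌈495/154⌉ = 4−4 = 0
n=12: ⌈585/154⌉−⌈540/154⌉ = 4−4 = 0
n=13: ⌈630/154⌉−⌈585/154⌉ = 5−4 = 1  ← one
n=14: ⌈675/154⌉−⌈630/154⌉ = 5−5 = 0
n=15: ⌈720/154⌉−⌈675/154⌉ = 5−5 = 0
n=16: ⌈765/154⌉−⌈720/154⌉ = 5−5 = 0
n=17: ⌈810/154⌉−⌈765/154⌉ = 6−5 = 1  ← one
n=18: ⌈855/154⌉−⌈810/154⌉ = 6−6 = 0
n=19: ⌈900/154⌉−⌈855/154⌉ = 6−6 = 0
n=20: ⌈945/154⌉−⌈900/154⌉ = 7−6 = 1  ← one
n=21: ⌈990/154⌉−⌈945/154⌉ = 7−7 = 0
n=22: ⌈1035/154⌉−⌈990/154⌉ = 7−7 = 0
n=23: ⌈1080/154⌉−⌈1035/154⌉ = 8−7 = 1  ← one
n=24: ⌈1125/154⌉−⌈1080/154⌉ = 8−8 = 0
n=25: ⌈1170/154⌉−⌈1125/154⌉ = 8−8 = 0
n=26: ⌈1215/154⌉−⌈1170/154⌉ = 8−8 = 0
n=27: ⌈1260/154⌉−⌈1215/154⌉ = 9−8 = 1  ← one
n=28: ⌈1305/154⌉−⌈1260/154⌉ = 9−9 = 0
n=29: ⌈1350/154⌉−⌈1305/154⌉ = 9−9 = 0
n=30: ⌈1395/154⌉−⌈1350/154⌉ = 10−9 = 1  ← one
n=31: ⌈1440/154⌉−⌈1395/154⌉ = 10−10 = 0
n=32: ⌈1485/154⌉−⌈1440/154⌉ = 10−10 = 0
n=33: ⌈1530/154⌉−⌈1485/154⌉ = 10−10 = 0
n=34: ⌈1575/154⌉−⌈1530/154⌉ = 11−10 = 1  ← one
positions of the first 11 ones: 0 3 6 10 13 17 20 23 27 30 34


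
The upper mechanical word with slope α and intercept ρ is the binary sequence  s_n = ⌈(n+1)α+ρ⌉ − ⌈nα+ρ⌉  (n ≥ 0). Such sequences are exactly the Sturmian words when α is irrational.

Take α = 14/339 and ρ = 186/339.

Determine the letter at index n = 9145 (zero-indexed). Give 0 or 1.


0

(n+1)α + ρ = (9146·14 + 186) / 339 = 128230/339
nα + ρ     = (9145·14 + 186) / 339 = 128216/339
⌈128230/339⌉ = 379,  ⌈128216/339⌉ = 379
s_{9145} = 379 − 379 = 0


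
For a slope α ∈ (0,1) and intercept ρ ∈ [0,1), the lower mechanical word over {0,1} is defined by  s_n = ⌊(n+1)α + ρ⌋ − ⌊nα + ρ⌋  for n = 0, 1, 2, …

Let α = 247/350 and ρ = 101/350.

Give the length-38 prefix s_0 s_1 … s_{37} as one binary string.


01110110111011011011101101110110110111

n=0: ⌊(1·247+101)/350⌋ − ⌊(0·247+101)/350⌋ = ⌊348/350⌋ − ⌊101/350⌋ = 0 − 0 = 0
n=1: ⌊(2·247+101)/350⌋ − ⌊(1·247+101)/350⌋ = ⌊595/350⌋ − ⌊348/350⌋ = 1 − 0 = 1
n=2: ⌊(3·247+101)/350⌋ − ⌊(2·247+101)/350⌋ = ⌊842/350⌋ − ⌊595/350⌋ = 2 − 1 = 1
n=3: ⌊(4·247+101)/350⌋ − ⌊(3·247+101)/350⌋ = ⌊1089/350⌋ − ⌊842/350⌋ = 3 − 2 = 1
n=4: ⌊(5·247+101)/350⌋ − ⌊(4·247+101)/350⌋ = ⌊1336/350⌋ − ⌊1089/350⌋ = 3 − 3 = 0
n=5: ⌊(6·247+101)/350⌋ − ⌊(5·247+101)/350⌋ = ⌊1583/350⌋ − ⌊1336/350⌋ = 4 − 3 = 1
n=6: ⌊(7·247+101)/350⌋ − ⌊(6·247+101)/350⌋ = ⌊1830/350⌋ − ⌊1583/350⌋ = 5 − 4 = 1
n=7: ⌊(8·247+101)/350⌋ − ⌊(7·247+101)/350⌋ = ⌊2077/350⌋ − ⌊1830/350⌋ = 5 − 5 = 0
n=8: ⌊(9·247+101)/350⌋ − ⌊(8·247+101)/350⌋ = ⌊2324/350⌋ − ⌊2077/350⌋ = 6 − 5 = 1
n=9: ⌊(10·247+101)/350⌋ − ⌊(9·247+101)/350⌋ = ⌊2571/350⌋ − ⌊2324/350⌋ = 7 − 6 = 1
n=10: ⌊(11·247+101)/350⌋ − ⌊(10·247+101)/350⌋ = ⌊2818/350⌋ − ⌊2571/350⌋ = 8 − 7 = 1
n=11: ⌊(12·247+101)/350⌋ − ⌊(11·247+101)/350⌋ = ⌊3065/350⌋ − ⌊2818/350⌋ = 8 − 8 = 0
n=12: ⌊(13·247+101)/350⌋ − ⌊(12·247+101)/350⌋ = ⌊3312/350⌋ − ⌊3065/350⌋ = 9 − 8 = 1
n=13: ⌊(14·247+101)/350⌋ − ⌊(13·247+101)/350⌋ = ⌊3559/350⌋ − ⌊3312/350⌋ = 10 − 9 = 1
n=14: ⌊(15·247+101)/350⌋ − ⌊(14·247+101)/350⌋ = ⌊3806/350⌋ − ⌊3559/350⌋ = 10 − 10 = 0
n=15: ⌊(16·247+101)/350⌋ − ⌊(15·247+101)/350⌋ = ⌊4053/350⌋ − ⌊3806/350⌋ = 11 − 10 = 1
n=16: ⌊(17·247+101)/350⌋ − ⌊(16·247+101)/350⌋ = ⌊4300/350⌋ − ⌊4053/350⌋ = 12 − 11 = 1
n=17: ⌊(18·247+101)/350⌋ − ⌊(17·247+101)/350⌋ = ⌊4547/350⌋ − ⌊4300/350⌋ = 12 − 12 = 0
n=18: ⌊(19·247+101)/350⌋ − ⌊(18·247+101)/350⌋ = ⌊4794/350⌋ − ⌊4547/350⌋ = 13 − 12 = 1
n=19: ⌊(20·247+101)/350⌋ − ⌊(19·247+101)/350⌋ = ⌊5041/350⌋ − ⌊4794/350⌋ = 14 − 13 = 1
n=20: ⌊(21·247+101)/350⌋ − ⌊(20·247+101)/350⌋ = ⌊5288/350⌋ − ⌊5041/350⌋ = 15 − 14 = 1
n=21: ⌊(22·247+101)/350⌋ − ⌊(21·247+101)/350⌋ = ⌊5535/350⌋ − ⌊5288/350⌋ = 15 − 15 = 0
n=22: ⌊(23·247+101)/350⌋ − ⌊(22·247+101)/350⌋ = ⌊5782/350⌋ − ⌊5535/350⌋ = 16 − 15 = 1
n=23: ⌊(24·247+101)/350⌋ − ⌊(23·247+101)/350⌋ = ⌊6029/350⌋ − ⌊5782/350⌋ = 17 − 16 = 1
n=24: ⌊(25·247+101)/350⌋ − ⌊(24·247+101)/350⌋ = ⌊6276/350⌋ − ⌊6029/350⌋ = 17 − 17 = 0
n=25: ⌊(26·247+101)/350⌋ − ⌊(25·247+101)/350⌋ = ⌊6523/350⌋ − ⌊6276/350⌋ = 18 − 17 = 1
n=26: ⌊(27·247+101)/350⌋ − ⌊(26·247+101)/350⌋ = ⌊6770/350⌋ − ⌊6523/350⌋ = 19 − 18 = 1
n=27: ⌊(28·247+101)/350⌋ − ⌊(27·247+101)/350⌋ = ⌊7017/350⌋ − ⌊6770/350⌋ = 20 − 19 = 1
n=28: ⌊(29·247+101)/350⌋ − ⌊(28·247+101)/350⌋ = ⌊7264/350⌋ − ⌊7017/350⌋ = 20 − 20 = 0
n=29: ⌊(30·247+101)/350⌋ − ⌊(29·247+101)/350⌋ = ⌊7511/350⌋ − ⌊7264/350⌋ = 21 − 20 = 1
n=30: ⌊(31·247+101)/350⌋ − ⌊(30·247+101)/350⌋ = ⌊7758/350⌋ − ⌊7511/350⌋ = 22 − 21 = 1
n=31: ⌊(32·247+101)/350⌋ − ⌊(31·247+101)/350⌋ = ⌊8005/350⌋ − ⌊7758/350⌋ = 22 − 22 = 0
n=32: ⌊(33·247+101)/350⌋ − ⌊(32·247+101)/350⌋ = ⌊8252/350⌋ − ⌊8005/350⌋ = 23 − 22 = 1
n=33: ⌊(34·247+101)/350⌋ − ⌊(33·247+101)/350⌋ = ⌊8499/350⌋ − ⌊8252/350⌋ = 24 − 23 = 1
n=34: ⌊(35·247+101)/350⌋ − ⌊(34·247+101)/350⌋ = ⌊8746/350⌋ − ⌊8499/350⌋ = 24 − 24 = 0
n=35: ⌊(36·247+101)/350⌋ − ⌊(35·247+101)/350⌋ = ⌊8993/350⌋ − ⌊8746/350⌋ = 25 − 24 = 1
n=36: ⌊(37·247+101)/350⌋ − ⌊(36·247+101)/350⌋ = ⌊9240/350⌋ − ⌊8993/350⌋ = 26 − 25 = 1
n=37: ⌊(38·247+101)/350⌋ − ⌊(37·247+101)/350⌋ = ⌊9487/350⌋ − ⌊9240/350⌋ = 27 − 26 = 1


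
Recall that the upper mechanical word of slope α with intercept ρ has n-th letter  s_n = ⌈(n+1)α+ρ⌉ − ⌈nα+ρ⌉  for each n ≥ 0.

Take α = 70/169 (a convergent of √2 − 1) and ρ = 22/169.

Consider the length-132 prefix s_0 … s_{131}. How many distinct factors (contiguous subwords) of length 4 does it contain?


5

t_n = ⌈(n·70+22)/169⌉ for n = 0 … 132:
  n=0…9: ⌈22/169⌉=1 ⌈92/169⌉=1 ⌈162/169⌉=1 ⌈232/169⌉=2 ⌈302/169⌉=2 ⌈372/169⌉=3 ⌈442/169⌉=3 ⌈512/169⌉=4 ⌈582/169⌉=4 ⌈652/169⌉=4
  n=10…19: ⌈722/169⌉=5 ⌈792/169⌉=5 ⌈862/169⌉=6 ⌈932/169⌉=6 ⌈1002/169⌉=6 ⌈1072/169⌉=7 ⌈1142/169⌉=7 ⌈1212/169⌉=8 ⌈1282/169⌉=8 ⌈1352/169⌉=8
  n=20…29: ⌈1422/169⌉=9 ⌈1492/169⌉=9 ⌈1562/169⌉=10 ⌈1632/169⌉=10 ⌈1702/169⌉=11 ⌈1772/169⌉=11 ⌈1842/169⌉=11 ⌈1912/169⌉=12 ⌈1982/169⌉=12 ⌈2052/169⌉=13
  n=30…39: ⌈2122/169⌉=13 ⌈2192/169⌉=13 ⌈2262/169⌉=14 ⌈2332/169⌉=14 ⌈2402/169⌉=15 ⌈2472/169⌉=15 ⌈2542/169⌉=16 ⌈2612/169⌉=16 ⌈2682/169⌉=16 ⌈2752/169⌉=17
  n=40…49: ⌈2822/169⌉=17 ⌈2892/169⌉=18 ⌈2962/169⌉=18 ⌈3032/169⌉=18 ⌈3102/169⌉=19 ⌈3172/169⌉=19 ⌈3242/169⌉=20 ⌈3312/169⌉=20 ⌈3382/169⌉=21 ⌈3452/169⌉=21
  n=50…59: ⌈3522/169⌉=21 ⌈3592/169⌉=22 ⌈3662/169⌉=22 ⌈3732/169⌉=23 ⌈3802/169⌉=23 ⌈3872/169⌉=23 ⌈3942/169⌉=24 ⌈4012/169⌉=24 ⌈4082/169⌉=25 ⌈4152/169⌉=25
  n=60…69: ⌈4222/169⌉=25 ⌈4292/169⌉=26 ⌈4362/169⌉=26 ⌈4432/169⌉=27 ⌈4502/169⌉=27 ⌈4572/169⌉=28 ⌈4642/169⌉=28 ⌈4712/169⌉=28 ⌈4782/169⌉=29 ⌈4852/169⌉=29
  n=70…79: ⌈4922/169⌉=30 ⌈4992/169⌉=30 ⌈5062/169⌉=30 ⌈5132/169⌉=31 ⌈5202/169⌉=31 ⌈5272/169⌉=32 ⌈5342/169⌉=32 ⌈5412/169⌉=33 ⌈5482/169⌉=33 ⌈5552/169⌉=33
  n=80…89: ⌈5622/169⌉=34 ⌈5692/169⌉=34 ⌈5762/169⌉=35 ⌈5832/169⌉=35 ⌈5902/169⌉=35 ⌈5972/169⌉=36 ⌈6042/169⌉=36 ⌈6112/169⌉=37 ⌈6182/169⌉=37 ⌈6252/169⌉=37
  n=90…99: ⌈6322/169⌉=38 ⌈6392/169⌉=38 ⌈6462/169⌉=39 ⌈6532/169⌉=39 ⌈6602/169⌉=40 ⌈6672/169⌉=40 ⌈6742/169⌉=40 ⌈6812/169⌉=41 ⌈6882/169⌉=41 ⌈6952/169⌉=42
  n=100…109: ⌈7022/169⌉=42 ⌈7092/169⌉=42 ⌈7162/169⌉=43 ⌈7232/169⌉=43 ⌈7302/169⌉=44 ⌈7372/169⌉=44 ⌈7442/169⌉=45 ⌈7512/169⌉=45 ⌈7582/169⌉=45 ⌈7652/169⌉=46
  n=110…119: ⌈7722/169⌉=46 ⌈7792/169⌉=47 ⌈7862/169⌉=47 ⌈7932/169⌉=47 ⌈8002/169⌉=48 ⌈8072/169⌉=48 ⌈8142/169⌉=49 ⌈8212/169⌉=49 ⌈8282/169⌉=50 ⌈8352/169⌉=50
  n=120…129: ⌈8422/169⌉=50 ⌈8492/169⌉=51 ⌈8562/169⌉=51 ⌈8632/169⌉=52 ⌈8702/169⌉=52 ⌈8772/169⌉=52 ⌈8842/169⌉=53 ⌈8912/169⌉=53 ⌈8982/169⌉=54 ⌈9052/169⌉=54
  n=130…132: ⌈9122/169⌉=54 ⌈9192/169⌉=55 ⌈9262/169⌉=55
s_n = t_(n+1) − t_n for n = 0 … 131 gives
prefix = 001010100101001010010101001010010101001010010101001010010100101010010100101010010100101001010100101001010100101001010100101001010010
slide a length-4 window over [0..3] … [128..131] (129 windows); first occurrence of each distinct factor:
  [  0..  3] 0010
  [  1..  4] 0101
  [  2..  5] 1010
  [  5..  8] 0100
  [  6..  9] 1001
  (the other 124 windows repeat one of these)
distinct factors: {0010, 0100, 0101, 1001, 1010}
count = 5  (Sturmian bound for length 4 is 5)


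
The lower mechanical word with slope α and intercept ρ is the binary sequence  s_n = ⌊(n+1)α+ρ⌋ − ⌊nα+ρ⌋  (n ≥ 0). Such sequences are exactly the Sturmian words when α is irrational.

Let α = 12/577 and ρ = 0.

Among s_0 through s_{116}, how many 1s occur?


2

#1s = Σ_{n=0}^{116} s_n = Σ_{n=0}^{116} (⌊(n+1)α+ρ⌋ − ⌊nα+ρ⌋)
the sum telescopes: every ⌊nα+ρ⌋ with 0 < n < 117 appears once with + and once with −, leaving ⌊117α+ρ⌋ − ⌊0·α+ρ⌋
117α + ρ = (117·12) / 577 = 1404/577
ρ = 0/577
⌊1404/577⌋ = 2,  ⌊0/577⌋ = 0
#1s = 2 − 0 = 2


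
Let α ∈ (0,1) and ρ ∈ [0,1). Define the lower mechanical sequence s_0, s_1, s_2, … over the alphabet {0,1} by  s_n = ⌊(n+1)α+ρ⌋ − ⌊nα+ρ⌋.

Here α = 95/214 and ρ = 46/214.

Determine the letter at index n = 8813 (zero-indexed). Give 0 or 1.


(n+1)α + ρ = (8814·95 + 46) / 214 = 837376/214
nα + ρ     = (8813·95 + 46) / 214 = 837281/214
⌊837376/214⌋ = 3912,  ⌊837281/214⌋ = 3912
s_{8813} = 3912 − 3912 = 0

0


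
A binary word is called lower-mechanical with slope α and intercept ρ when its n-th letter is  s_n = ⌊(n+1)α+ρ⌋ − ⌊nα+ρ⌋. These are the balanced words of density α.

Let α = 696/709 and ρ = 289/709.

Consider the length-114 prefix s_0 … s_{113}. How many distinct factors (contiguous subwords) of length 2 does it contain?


t_n = ⌊(n·696+289)/709⌋ for n = 0 … 114:
  n=0…9: ⌊289/709⌋=0 ⌊985/709⌋=1 ⌊1681/709⌋=2 ⌊2377/709⌋=3 ⌊3073/709⌋=4 ⌊3769/709⌋=5 ⌊4465/709⌋=6 ⌊5161/709⌋=7 ⌊5857/709⌋=8 ⌊6553/709⌋=9
  n=10…19: ⌊7249/709⌋=10 ⌊7945/709⌋=11 ⌊8641/709⌋=12 ⌊9337/709⌋=13 ⌊10033/709⌋=14 ⌊10729/709⌋=15 ⌊11425/709⌋=16 ⌊12121/709⌋=17 ⌊12817/709⌋=18 ⌊13513/709⌋=19
  n=20…29: ⌊14209/709⌋=20 ⌊14905/709⌋=21 ⌊15601/709⌋=22 ⌊16297/709⌋=22 ⌊16993/709⌋=23 ⌊17689/709⌋=24 ⌊18385/709⌋=25 ⌊19081/709⌋=26 ⌊19777/709⌋=27 ⌊20473/709⌋=28
  n=30…39: ⌊21169/709⌋=29 ⌊21865/709⌋=30 ⌊22561/709⌋=31 ⌊23257/709⌋=32 ⌊23953/709⌋=33 ⌊24649/709⌋=34 ⌊25345/709⌋=35 ⌊26041/709⌋=36 ⌊26737/709⌋=37 ⌊27433/709⌋=38
  n=40…49: ⌊28129/709⌋=39 ⌊28825/709⌋=40 ⌊29521/709⌋=41 ⌊30217/709⌋=42 ⌊30913/709⌋=43 ⌊31609/709⌋=44 ⌊32305/709⌋=45 ⌊33001/709⌋=46 ⌊33697/709⌋=47 ⌊34393/709⌋=48
  n=50…59: ⌊35089/709⌋=49 ⌊35785/709⌋=50 ⌊36481/709⌋=51 ⌊37177/709⌋=52 ⌊37873/709⌋=53 ⌊38569/709⌋=54 ⌊39265/709⌋=55 ⌊39961/709⌋=56 ⌊40657/709⌋=57 ⌊41353/709⌋=58
  n=60…69: ⌊42049/709⌋=59 ⌊42745/709⌋=60 ⌊43441/709⌋=61 ⌊44137/709⌋=62 ⌊44833/709⌋=63 ⌊45529/709⌋=64 ⌊46225/709⌋=65 ⌊46921/709⌋=66 ⌊47617/709⌋=67 ⌊48313/709⌋=68
  n=70…79: ⌊49009/709⌋=69 ⌊49705/709⌋=70 ⌊50401/709⌋=71 ⌊51097/709⌋=72 ⌊51793/709⌋=73 ⌊52489/709⌋=74 ⌊53185/709⌋=75 ⌊53881/709⌋=75 ⌊54577/709⌋=76 ⌊55273/709⌋=77
  n=80…89: ⌊55969/709⌋=78 ⌊56665/709⌋=79 ⌊57361/709⌋=80 ⌊58057/709⌋=81 ⌊58753/709⌋=82 ⌊59449/709⌋=83 ⌊60145/709⌋=84 ⌊60841/709⌋=85 ⌊61537/709⌋=86 ⌊62233/709⌋=87
  n=90…99: ⌊62929/709⌋=88 ⌊63625/709⌋=89 ⌊64321/709⌋=90 ⌊65017/709⌋=91 ⌊65713/709⌋=92 ⌊66409/709⌋=93 ⌊67105/709⌋=94 ⌊67801/709⌋=95 ⌊68497/709⌋=96 ⌊69193/709⌋=97
  n=100…109: ⌊69889/709⌋=98 ⌊70585/709⌋=99 ⌊71281/709⌋=100 ⌊71977/709⌋=101 ⌊72673/709⌋=102 ⌊73369/709⌋=103 ⌊74065/709⌋=104 ⌊74761/709⌋=105 ⌊75457/709⌋=106 ⌊76153/709⌋=107
  n=110…114: ⌊76849/709⌋=108 ⌊77545/709⌋=109 ⌊78241/709⌋=110 ⌊78937/709⌋=111 ⌊79633/709⌋=112
s_n = t_(n+1) − t_n for n = 0 … 113 gives
prefix = 111111111111111111111101111111111111111111111111111111111111111111111111111101111111111111111111111111111111111111
slide a length-2 window over [0..1] … [112..113] (113 windows); first occurrence of each distinct factor:
  [  0..  1] 11
  [ 21.. 22] 10
  [ 22.. 23] 01
  (the other 110 windows repeat one of these)
distinct factors: {01, 10, 11}
count = 3  (Sturmian bound for length 2 is 3)

3


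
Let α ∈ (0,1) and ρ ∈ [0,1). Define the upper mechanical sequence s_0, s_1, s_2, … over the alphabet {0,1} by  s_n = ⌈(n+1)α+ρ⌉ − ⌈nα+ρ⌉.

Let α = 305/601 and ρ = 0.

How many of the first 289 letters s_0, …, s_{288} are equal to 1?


147

#1s = Σ_{n=0}^{288} s_n = Σ_{n=0}^{288} (⌈(n+1)α+ρ⌉ − ⌈nα+ρ⌉)
the sum telescopes: every ⌈nα+ρ⌉ with 0 < n < 289 appears once with + and once with −, leaving ⌈289α+ρ⌉ − ⌈0·α+ρ⌉
289α + ρ = (289·305) / 601 = 88145/601
ρ = 0/601
⌈88145/601⌉ = 147,  ⌈0/601⌉ = 0
#1s = 147 − 0 = 147


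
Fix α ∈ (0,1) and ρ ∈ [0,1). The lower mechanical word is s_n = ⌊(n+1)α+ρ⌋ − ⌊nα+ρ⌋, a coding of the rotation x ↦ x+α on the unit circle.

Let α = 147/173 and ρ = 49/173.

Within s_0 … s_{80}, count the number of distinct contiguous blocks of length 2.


t_n = ⌊(n·147+49)/173⌋ for n = 0 … 81:
  n=0…9: ⌊49/173⌋=0 ⌊196/173⌋=1 ⌊343/173⌋=1 ⌊490/173⌋=2 ⌊637/173⌋=3 ⌊784/173⌋=4 ⌊931/173⌋=5 ⌊1078/173⌋=6 ⌊1225/173⌋=7 ⌊1372/173⌋=7
  n=10…19: ⌊1519/173⌋=8 ⌊1666/173⌋=9 ⌊1813/173⌋=10 ⌊1960/173⌋=11 ⌊2107/173⌋=12 ⌊2254/173⌋=13 ⌊2401/173⌋=13 ⌊2548/173⌋=14 ⌊2695/173⌋=15 ⌊2842/173⌋=16
  n=20…29: ⌊2989/173⌋=17 ⌊3136/173⌋=18 ⌊3283/173⌋=18 ⌊3430/173⌋=19 ⌊3577/173⌋=20 ⌊3724/173⌋=21 ⌊3871/173⌋=22 ⌊4018/173⌋=23 ⌊4165/173⌋=24 ⌊4312/173⌋=24
  n=30…39: ⌊4459/173⌋=25 ⌊4606/173⌋=26 ⌊4753/173⌋=27 ⌊4900/173⌋=28 ⌊5047/173⌋=29 ⌊5194/173⌋=30 ⌊5341/173⌋=30 ⌊5488/173⌋=31 ⌊5635/173⌋=32 ⌊5782/173⌋=33
  n=40…49: ⌊5929/173⌋=34 ⌊6076/173⌋=35 ⌊6223/173⌋=35 ⌊6370/173⌋=36 ⌊6517/173⌋=37 ⌊6664/173⌋=38 ⌊6811/173⌋=39 ⌊6958/173⌋=40 ⌊7105/173⌋=41 ⌊7252/173⌋=41
  n=50…59: ⌊7399/173⌋=42 ⌊7546/173⌋=43 ⌊7693/173⌋=44 ⌊7840/173⌋=45 ⌊7987/173⌋=46 ⌊8134/173⌋=47 ⌊8281/173⌋=47 ⌊8428/173⌋=48 ⌊8575/173⌋=49 ⌊8722/173⌋=50
  n=60…69: ⌊8869/173⌋=51 ⌊9016/173⌋=52 ⌊9163/173⌋=52 ⌊9310/173⌋=53 ⌊9457/173⌋=54 ⌊9604/173⌋=55 ⌊9751/173⌋=56 ⌊9898/173⌋=57 ⌊10045/173⌋=58 ⌊10192/173⌋=58
  n=70…79: ⌊10339/173⌋=59 ⌊10486/173⌋=60 ⌊10633/173⌋=61 ⌊10780/173⌋=62 ⌊10927/173⌋=63 ⌊11074/173⌋=64 ⌊11221/173⌋=64 ⌊11368/173⌋=65 ⌊11515/173⌋=66 ⌊11662/173⌋=67
  n=80…81: ⌊11809/173⌋=68 ⌊11956/173⌋=69
s_n = t_(n+1) − t_n for n = 0 … 80 gives
prefix = 101111110111111011111011111101111110111110111111011111101111101111110111111011111
slide a length-2 window over [0..1] … [79..80] (80 windows); first occurrence of each distinct factor:
  [  0..  1] 10
  [  1..  2] 01
  [  2..  3] 11
  (the other 77 windows repeat one of these)
distinct factors: {01, 10, 11}
count = 3  (Sturmian bound for length 2 is 3)

3


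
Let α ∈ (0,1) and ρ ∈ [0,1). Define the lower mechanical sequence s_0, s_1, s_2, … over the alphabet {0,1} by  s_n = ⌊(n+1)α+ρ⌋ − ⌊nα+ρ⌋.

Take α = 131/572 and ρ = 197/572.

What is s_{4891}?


0

(n+1)α + ρ = (4892·131 + 197) / 572 = 641049/572
nα + ρ     = (4891·131 + 197) / 572 = 640918/572
⌊641049/572⌋ = 1120,  ⌊640918/572⌋ = 1120
s_{4891} = 1120 − 1120 = 0


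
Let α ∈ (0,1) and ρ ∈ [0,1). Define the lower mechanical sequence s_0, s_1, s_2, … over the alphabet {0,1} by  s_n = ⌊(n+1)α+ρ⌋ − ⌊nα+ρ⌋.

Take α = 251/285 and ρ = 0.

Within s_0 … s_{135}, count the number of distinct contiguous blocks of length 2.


t_n = ⌊(n·251)/285⌋ for n = 0 … 136:
  n=0…9: ⌊0/285⌋=0 ⌊251/285⌋=0 ⌊502/285⌋=1 ⌊753/285⌋=2 ⌊1004/285⌋=3 ⌊1255/285⌋=4 ⌊1506/285⌋=5 ⌊1757/285⌋=6 ⌊2008/285⌋=7 ⌊2259/285⌋=7
  n=10…19: ⌊2510/285⌋=8 ⌊2761/285⌋=9 ⌊3012/285⌋=10 ⌊3263/285⌋=11 ⌊3514/285⌋=12 ⌊3765/285⌋=13 ⌊4016/285⌋=14 ⌊4267/285⌋=14 ⌊4518/285⌋=15 ⌊4769/285⌋=16
  n=20…29: ⌊5020/285⌋=17 ⌊5271/285⌋=18 ⌊5522/285⌋=19 ⌊5773/285⌋=20 ⌊6024/285⌋=21 ⌊6275/285⌋=22 ⌊6526/285⌋=22 ⌊6777/285⌋=23 ⌊7028/285⌋=24 ⌊7279/285⌋=25
  n=30…39: ⌊7530/285⌋=26 ⌊7781/285⌋=27 ⌊8032/285⌋=28 ⌊8283/285⌋=29 ⌊8534/285⌋=29 ⌊8785/285⌋=30 ⌊9036/285⌋=31 ⌊9287/285⌋=32 ⌊9538/285⌋=33 ⌊9789/285⌋=34
  n=40…49: ⌊10040/285⌋=35 ⌊10291/285⌋=36 ⌊10542/285⌋=36 ⌊10793/285⌋=37 ⌊11044/285⌋=38 ⌊11295/285⌋=39 ⌊11546/285⌋=40 ⌊11797/285⌋=41 ⌊12048/285⌋=42 ⌊12299/285⌋=43
  n=50…59: ⌊12550/285⌋=44 ⌊12801/285⌋=44 ⌊13052/285⌋=45 ⌊13303/285⌋=46 ⌊13554/285⌋=47 ⌊13805/285⌋=48 ⌊14056/285⌋=49 ⌊14307/285⌋=50 ⌊14558/285⌋=51 ⌊14809/285⌋=51
  n=60…69: ⌊15060/285⌋=52 ⌊15311/285⌋=53 ⌊15562/285⌋=54 ⌊15813/285⌋=55 ⌊16064/285⌋=56 ⌊16315/285⌋=57 ⌊16566/285⌋=58 ⌊16817/285⌋=59 ⌊17068/285⌋=59 ⌊17319/285⌋=60
  n=70…79: ⌊17570/285⌋=61 ⌊17821/285⌋=62 ⌊18072/285⌋=63 ⌊18323/285⌋=64 ⌊18574/285⌋=65 ⌊18825/285⌋=66 ⌊19076/285⌋=66 ⌊19327/285⌋=67 ⌊19578/285⌋=68 ⌊19829/285⌋=69
  n=80…89: ⌊20080/285⌋=70 ⌊20331/285⌋=71 ⌊20582/285⌋=72 ⌊20833/285⌋=73 ⌊21084/285⌋=73 ⌊21335/285⌋=74 ⌊21586/285⌋=75 ⌊21837/285⌋=76 ⌊22088/285⌋=77 ⌊22339/285⌋=78
  n=90…99: ⌊22590/285⌋=79 ⌊22841/285⌋=80 ⌊23092/285⌋=81 ⌊23343/285⌋=81 ⌊23594/285⌋=82 ⌊23845/285⌋=83 ⌊24096/285⌋=84 ⌊24347/285⌋=85 ⌊24598/285⌋=86 ⌊24849/285⌋=87
  n=100…109: ⌊25100/285⌋=88 ⌊25351/285⌋=88 ⌊25602/285⌋=89 ⌊25853/285⌋=90 ⌊26104/285⌋=91 ⌊26355/285⌋=92 ⌊26606/285⌋=93 ⌊26857/285⌋=94 ⌊27108/285⌋=95 ⌊27359/285⌋=95
  n=110…119: ⌊27610/285⌋=96 ⌊27861/285⌋=97 ⌊28112/285⌋=98 ⌊28363/285⌋=99 ⌊28614/285⌋=100 ⌊28865/285⌋=101 ⌊29116/285⌋=102 ⌊29367/285⌋=103 ⌊29618/285⌋=103 ⌊29869/285⌋=104
  n=120…129: ⌊30120/285⌋=105 ⌊30371/285⌋=106 ⌊30622/285⌋=107 ⌊30873/285⌋=108 ⌊31124/285⌋=109 ⌊31375/285⌋=110 ⌊31626/285⌋=110 ⌊31877/285⌋=111 ⌊32128/285⌋=112 ⌊32379/285⌋=113
  n=130…136: ⌊32630/285⌋=114 ⌊32881/285⌋=115 ⌊33132/285⌋=116 ⌊33383/285⌋=117 ⌊33634/285⌋=118 ⌊33885/285⌋=118 ⌊34136/285⌋=119
s_n = t_(n+1) − t_n for n = 0 … 135 gives
prefix = 0111111101111111011111111011111110111111101111111101111111011111111011111110111111101111111101111111011111110111111110111111101111111101
slide a length-2 window over [0..1] … [134..135] (135 windows); first occurrence of each distinct factor:
  [  0..  1] 01
  [  1..  2] 11
  [  7..  8] 10
  (the other 132 windows repeat one of these)
distinct factors: {01, 10, 11}
count = 3  (Sturmian bound for length 2 is 3)

3


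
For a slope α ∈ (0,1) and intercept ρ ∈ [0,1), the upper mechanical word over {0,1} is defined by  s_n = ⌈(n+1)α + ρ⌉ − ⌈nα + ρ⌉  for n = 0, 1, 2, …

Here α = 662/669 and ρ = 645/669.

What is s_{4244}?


(n+1)α + ρ = (4245·662 + 645) / 669 = 2810835/669
nα + ρ     = (4244·662 + 645) / 669 = 2810173/669
⌈2810835/669⌉ = 4202,  ⌈2810173/669⌉ = 4201
s_{4244} = 4202 − 4201 = 1

1


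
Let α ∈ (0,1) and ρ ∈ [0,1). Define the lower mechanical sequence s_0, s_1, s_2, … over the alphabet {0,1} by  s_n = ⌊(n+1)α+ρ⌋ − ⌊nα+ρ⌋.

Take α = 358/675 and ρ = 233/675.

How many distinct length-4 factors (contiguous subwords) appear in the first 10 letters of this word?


t_n = ⌊(n·358+233)/675⌋ for n = 0 … 10:
  n=0…9: ⌊233/675⌋=0 ⌊591/675⌋=0 ⌊949/675⌋=1 ⌊1307/675⌋=1 ⌊1665/675⌋=2 ⌊2023/675⌋=2 ⌊2381/675⌋=3 ⌊2739/675⌋=4 ⌊3097/675⌋=4 ⌊3455/675⌋=5
  n=10: ⌊3813/675⌋=5
s_n = t_(n+1) − t_n for n = 0 … 9 gives
prefix = 0101011010
slide a length-4 window over [0..3] … [6..9] (7 windows); first occurrence of each distinct factor:
  [  0..  3] 0101
  [  1..  4] 1010
  [  3..  6] 1011
  [  4..  7] 0110
  [  5..  8] 1101
  (the other 2 windows repeat one of these)
distinct factors: {0101, 0110, 1010, 1011, 1101}
count = 5  (Sturmian bound for length 4 is 5)

5


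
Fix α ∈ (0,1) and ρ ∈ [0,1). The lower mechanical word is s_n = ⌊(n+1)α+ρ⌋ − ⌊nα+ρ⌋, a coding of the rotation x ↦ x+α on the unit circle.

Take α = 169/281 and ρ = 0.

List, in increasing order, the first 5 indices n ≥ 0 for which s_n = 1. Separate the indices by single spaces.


1 3 4 6 8

n=0: ⌊169/281⌋−⌊0/281⌋ = 0−0 = 0
n=1: ⌊338/281⌋−⌊169/281⌋ = 1−0 = 1  ← one
n=2: ⌊507/281⌋−⌊338/281⌋ = 1−1 = 0
n=3: ⌊676/281⌋−⌊507/281⌋ = 2−1 = 1  ← one
n=4: ⌊845/281⌋−⌊676/281⌋ = 3−2 = 1  ← one
n=5: ⌊1014/281⌋−⌊845/281⌋ = 3−3 = 0
n=6: ⌊1183/281⌋−⌊1014/281⌋ = 4−3 = 1  ← one
n=7: ⌊1352/281⌋−⌊1183/281⌋ = 4−4 = 0
n=8: ⌊1521/281⌋−⌊1352/281⌋ = 5−4 = 1  ← one
positions of the first 5 ones: 1 3 4 6 8


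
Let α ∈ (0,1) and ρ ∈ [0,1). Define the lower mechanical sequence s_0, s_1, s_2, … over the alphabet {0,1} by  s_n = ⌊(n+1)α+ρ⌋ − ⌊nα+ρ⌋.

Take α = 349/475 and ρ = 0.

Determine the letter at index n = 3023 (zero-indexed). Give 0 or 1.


(n+1)α + ρ = (3024·349) / 475 = 1055376/475
nα + ρ     = (3023·349) / 475 = 1055027/475
⌊1055376/475⌋ = 2221,  ⌊1055027/475⌋ = 2221
s_{3023} = 2221 − 2221 = 0

0


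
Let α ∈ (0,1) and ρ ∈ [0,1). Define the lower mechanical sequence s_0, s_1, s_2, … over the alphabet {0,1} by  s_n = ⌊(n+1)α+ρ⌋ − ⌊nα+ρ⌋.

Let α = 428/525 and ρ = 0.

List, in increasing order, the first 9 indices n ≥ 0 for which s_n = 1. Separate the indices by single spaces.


1 2 3 4 6 7 8 9 11

n=0: ⌊428/525⌋−⌊0/525⌋ = 0−0 = 0
n=1: ⌊856/525⌋−⌊428/525⌋ = 1−0 = 1  ← one
n=2: ⌊1284/525⌋−⌊856/525⌋ = 2−1 = 1  ← one
n=3: ⌊1712/525⌋−⌊1284/525⌋ = 3−2 = 1  ← one
n=4: ⌊2140/525⌋−⌊1712/525⌋ = 4−3 = 1  ← one
n=5: ⌊2568/525⌋−⌊2140/525⌋ = 4−4 = 0
n=6: ⌊2996/525⌋−⌊2568/525⌋ = 5−4 = 1  ← one
n=7: ⌊3424/525⌋−⌊2996/525⌋ = 6−5 = 1  ← one
n=8: ⌊3852/525⌋−⌊3424/525⌋ = 7−6 = 1  ← one
n=9: ⌊4280/525⌋−⌊3852/525⌋ = 8−7 = 1  ← one
n=10: ⌊4708/525⌋−⌊4280/525⌋ = 8−8 = 0
n=11: ⌊5136/525⌋−⌊4708/525⌋ = 9−8 = 1  ← one
positions of the first 9 ones: 1 2 3 4 6 7 8 9 11


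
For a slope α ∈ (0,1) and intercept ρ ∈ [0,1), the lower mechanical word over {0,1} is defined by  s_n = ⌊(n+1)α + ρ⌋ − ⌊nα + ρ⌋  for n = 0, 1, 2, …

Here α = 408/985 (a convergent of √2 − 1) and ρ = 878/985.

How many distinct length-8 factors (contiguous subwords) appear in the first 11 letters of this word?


t_n = ⌊(n·408+878)/985⌋ for n = 0 … 11:
  n=0…9: ⌊878/985⌋=0 ⌊1286/985⌋=1 ⌊1694/985⌋=1 ⌊2102/985⌋=2 ⌊2510/985⌋=2 ⌊2918/985⌋=2 ⌊3326/985⌋=3 ⌊3734/985⌋=3 ⌊4142/985⌋=4 ⌊4550/985⌋=4
  n=10…11: ⌊4958/985⌋=5 ⌊5366/985⌋=5
s_n = t_(n+1) − t_n for n = 0 … 10 gives
prefix = 10100101010
slide a length-8 window over [0..7] … [3..10] (4 windows); first occurrence of each distinct factor:
  [  0..  7] 10100101
  [  1..  8] 01001010
  [  2..  9] 10010101
  [  3.. 10] 00101010
distinct factors: {00101010, 01001010, 10010101, 10100101}
count = 4  (Sturmian bound for length 8 is 9)

4


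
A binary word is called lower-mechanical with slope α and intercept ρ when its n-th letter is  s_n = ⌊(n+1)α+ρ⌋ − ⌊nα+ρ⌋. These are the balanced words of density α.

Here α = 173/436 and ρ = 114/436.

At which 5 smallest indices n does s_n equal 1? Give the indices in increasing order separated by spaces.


n=0: ⌊287/436⌋−⌊114/436⌋ = 0−0 = 0
n=1: ⌊460/436⌋−⌊287/436⌋ = 1−0 = 1  ← one
n=2: ⌊633/436⌋−⌊460/436⌋ = 1−1 = 0
n=3: ⌊806/436⌋−⌊633/436⌋ = 1−1 = 0
n=4: ⌊979/436⌋−⌊806/436⌋ = 2−1 = 1  ← one
n=5: ⌊1152/436⌋−⌊979/436⌋ = 2−2 = 0
n=6: ⌊1325/436⌋−⌊1152/436⌋ = 3−2 = 1  ← one
n=7: ⌊1498/436⌋−⌊1325/436⌋ = 3−3 = 0
n=8: ⌊1671/436⌋−⌊1498/436⌋ = 3−3 = 0
n=9: ⌊1844/436⌋−⌊1671/436⌋ = 4−3 = 1  ← one
n=10: ⌊2017/436⌋−⌊1844/436⌋ = 4−4 = 0
n=11: ⌊2190/436⌋−⌊2017/436⌋ = 5−4 = 1  ← one
positions of the first 5 ones: 1 4 6 9 11

1 4 6 9 11


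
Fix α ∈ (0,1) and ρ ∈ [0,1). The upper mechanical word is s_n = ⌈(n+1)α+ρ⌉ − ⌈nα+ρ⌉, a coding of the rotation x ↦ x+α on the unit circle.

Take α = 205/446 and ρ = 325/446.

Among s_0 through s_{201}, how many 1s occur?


#1s = Σ_{n=0}^{201} s_n = Σ_{n=0}^{201} (⌈(n+1)α+ρ⌉ − ⌈nα+ρ⌉)
the sum telescopes: every ⌈nα+ρ⌉ with 0 < n < 202 appears once with + and once with −, leaving ⌈202α+ρ⌉ − ⌈0·α+ρ⌉
202α + ρ = (202·205 + 325) / 446 = 41735/446
ρ = 325/446
⌈41735/446⌉ = 94,  ⌈325/446⌉ = 1
#1s = 94 − 1 = 93

93


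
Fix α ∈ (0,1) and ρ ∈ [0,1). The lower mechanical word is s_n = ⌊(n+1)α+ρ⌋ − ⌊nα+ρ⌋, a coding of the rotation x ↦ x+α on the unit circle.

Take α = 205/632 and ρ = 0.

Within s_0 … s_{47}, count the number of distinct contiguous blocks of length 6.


7

t_n = ⌊(n·205)/632⌋ for n = 0 … 48:
  n=0…9: ⌊0/632⌋=0 ⌊205/632⌋=0 ⌊410/632⌋=0 ⌊615/632⌋=0 ⌊820/632⌋=1 ⌊1025/632⌋=1 ⌊1230/632⌋=1 ⌊1435/632⌋=2 ⌊1640/632⌋=2 ⌊1845/632⌋=2
  n=10…19: ⌊2050/632⌋=3 ⌊2255/632⌋=3 ⌊2460/632⌋=3 ⌊2665/632⌋=4 ⌊2870/632⌋=4 ⌊3075/632⌋=4 ⌊3280/632⌋=5 ⌊3485/632⌋=5 ⌊3690/632⌋=5 ⌊3895/632⌋=6
  n=20…29: ⌊4100/632⌋=6 ⌊4305/632⌋=6 ⌊4510/632⌋=7 ⌊4715/632⌋=7 ⌊4920/632⌋=7 ⌊5125/632⌋=8 ⌊5330/632⌋=8 ⌊5535/632⌋=8 ⌊5740/632⌋=9 ⌊5945/632⌋=9
  n=30…39: ⌊6150/632⌋=9 ⌊6355/632⌋=10 ⌊6560/632⌋=10 ⌊6765/632⌋=10 ⌊6970/632⌋=11 ⌊7175/632⌋=11 ⌊7380/632⌋=11 ⌊7585/632⌋=12 ⌊7790/632⌋=12 ⌊7995/632⌋=12
  n=40…48: ⌊8200/632⌋=12 ⌊8405/632⌋=13 ⌊8610/632⌋=13 ⌊8815/632⌋=13 ⌊9020/632⌋=14 ⌊9225/632⌋=14 ⌊9430/632⌋=14 ⌊9635/632⌋=15 ⌊9840/632⌋=15
s_n = t_(n+1) − t_n for n = 0 … 47 gives
prefix = 000100100100100100100100100100100100100010010010
slide a length-6 window over [0..5] … [42..47] (43 windows); first occurrence of each distinct factor:
  [  0..  5] 000100
  [  1..  6] 001001
  [  2..  7] 010010
  [  3..  8] 100100
  [ 34.. 39] 001000
  [ 35.. 40] 010001
  [ 36.. 41] 100010
  (the other 36 windows repeat one of these)
distinct factors: {000100, 001000, 001001, 010001, 010010, 100010, 100100}
count = 7  (Sturmian bound for length 6 is 7)


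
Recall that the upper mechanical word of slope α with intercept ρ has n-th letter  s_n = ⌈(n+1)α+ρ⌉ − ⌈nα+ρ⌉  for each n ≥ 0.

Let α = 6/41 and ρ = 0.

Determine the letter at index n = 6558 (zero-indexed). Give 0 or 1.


0

(n+1)α + ρ = (6559·6) / 41 = 39354/41
nα + ρ     = (6558·6) / 41 = 39348/41
⌈39354/41⌉ = 960,  ⌈39348/41⌉ = 960
s_{6558} = 960 − 960 = 0


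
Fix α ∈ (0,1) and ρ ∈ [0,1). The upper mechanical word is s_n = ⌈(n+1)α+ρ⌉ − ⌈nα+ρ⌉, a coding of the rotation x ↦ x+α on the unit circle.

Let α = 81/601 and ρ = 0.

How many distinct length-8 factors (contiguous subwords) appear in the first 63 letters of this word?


t_n = ⌈(n·81)/601⌉ for n = 0 … 63:
  n=0…9: ⌈0/601⌉=0 ⌈81/601⌉=1 ⌈162/601⌉=1 ⌈243/601⌉=1 ⌈324/601⌉=1 ⌈405/601⌉=1 ⌈486/601⌉=1 ⌈567/601⌉=1 ⌈648/601⌉=2 ⌈729/601⌉=2
  n=10…19: ⌈810/601⌉=2 ⌈891/601⌉=2 ⌈972/601⌉=2 ⌈1053/601⌉=2 ⌈1134/601⌉=2 ⌈1215/601⌉=3 ⌈1296/601⌉=3 ⌈1377/601⌉=3 ⌈1458/601⌉=3 ⌈1539/601⌉=3
  n=20…29: ⌈1620/601⌉=3 ⌈1701/601⌉=3 ⌈1782/601⌉=3 ⌈1863/601⌉=4 ⌈1944/601⌉=4 ⌈2025/601⌉=4 ⌈2106/601⌉=4 ⌈2187/601⌉=4 ⌈2268/601⌉=4 ⌈2349/601⌉=4
  n=30…39: ⌈2430/601⌉=5 ⌈2511/601⌉=5 ⌈2592/601⌉=5 ⌈2673/601⌉=5 ⌈2754/601⌉=5 ⌈2835/601⌉=5 ⌈2916/601⌉=5 ⌈2997/601⌉=5 ⌈3078/601⌉=6 ⌈3159/601⌉=6
  n=40…49: ⌈3240/601⌉=6 ⌈3321/601⌉=6 ⌈3402/601⌉=6 ⌈3483/601⌉=6 ⌈3564/601⌉=6 ⌈3645/601⌉=7 ⌈3726/601⌉=7 ⌈3807/601⌉=7 ⌈3888/601⌉=7 ⌈3969/601⌉=7
  n=50…59: ⌈4050/601⌉=7 ⌈4131/601⌉=7 ⌈4212/601⌉=8 ⌈4293/601⌉=8 ⌈4374/601⌉=8 ⌈4455/601⌉=8 ⌈4536/601⌉=8 ⌈4617/601⌉=8 ⌈4698/601⌉=8 ⌈4779/601⌉=8
  n=60…63: ⌈4860/601⌉=9 ⌈4941/601⌉=9 ⌈5022/601⌉=9 ⌈5103/601⌉=9
s_n = t_(n+1) − t_n for n = 0 … 62 gives
prefix = 100000010000001000000010000001000000010000001000000100000001000
slide a length-8 window over [0..7] … [55..62] (56 windows); first occurrence of each distinct factor:
  [  0..  7] 10000001
  [  1..  8] 00000010
  [  2..  9] 00000100
  [  3.. 10] 00001000
  [  4.. 11] 00010000
  [  5.. 12] 00100000
  [  6.. 13] 01000000
  [ 14.. 21] 10000000
  [ 15.. 22] 00000001
  (the other 47 windows repeat one of these)
distinct factors: {00000001, 00000010, 00000100, 00001000, 00010000, 00100000, 01000000, 10000000, 10000001}
count = 9  (Sturmian bound for length 8 is 9)

9
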